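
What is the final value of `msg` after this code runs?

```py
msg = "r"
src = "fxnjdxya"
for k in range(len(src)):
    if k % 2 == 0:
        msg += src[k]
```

'rfndy'

k=0: add 'f' → 'rf'
k=1: skip
k=2: add 'n' → 'rfn'
k=3: skip
k=4: add 'd' → 'rfnd'
k=5: skip
k=6: add 'y' → 'rfndy'
k=7: skip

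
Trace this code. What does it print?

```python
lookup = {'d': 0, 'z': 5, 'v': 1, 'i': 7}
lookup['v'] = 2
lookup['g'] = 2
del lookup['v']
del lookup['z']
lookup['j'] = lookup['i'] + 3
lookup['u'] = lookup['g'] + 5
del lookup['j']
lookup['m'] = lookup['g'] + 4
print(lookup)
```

{'d': 0, 'i': 7, 'g': 2, 'u': 7, 'm': 6}

lookup['v'] = 2 → {'d': 0, 'z': 5, 'v': 2, 'i': 7}
lookup['g'] = 2 → {'d': 0, 'z': 5, 'v': 2, 'i': 7, 'g': 2}
del 'v' → {'d': 0, 'z': 5, 'i': 7, 'g': 2}
del 'z' → {'d': 0, 'i': 7, 'g': 2}
lookup['j'] = lookup['i']+3 = 10 → {'d': 0, 'i': 7, 'g': 2, 'j': 10}
lookup['u'] = lookup['g']+5 = 7 → {'d': 0, 'i': 7, 'g': 2, 'j': 10, 'u': 7}
del 'j' → {'d': 0, 'i': 7, 'g': 2, 'u': 7}
lookup['m'] = lookup['g']+4 = 6 → {'d': 0, 'i': 7, 'g': 2, 'u': 7, 'm': 6}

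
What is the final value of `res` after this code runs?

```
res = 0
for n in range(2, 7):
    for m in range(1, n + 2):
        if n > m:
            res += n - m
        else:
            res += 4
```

75

n=2,m=1: 2>1, res = 0+1 = 1
n=2,m=2: not 2>2, res = 1+4 = 5
n=2,m=3: not 2>3, res = 5+4 = 9
n=3,m=1: 3>1, res = 9+2 = 11
n=3,m=2: 3>2, res = 11+1 = 12
n=3,m=3: not 3>3, res = 12+4 = 16
n=3,m=4: not 3>4, res = 16+4 = 20
n=4,m=1: 4>1, res = 20+3 = 23
n=4,m=2: 4>2, res = 23+2 = 25
n=4,m=3: 4>3, res = 25+1 = 26
n=4,m=4: not 4>4, res = 26+4 = 30
n=4,m=5: not 4>5, res = 30+4 = 34
n=5,m=1: 5>1, res = 34+4 = 38
n=5,m=2: 5>2, res = 38+3 = 41
n=5,m=3: 5>3, res = 41+2 = 43
n=5,m=4: 5>4, res = 43+1 = 44
n=5,m=5: not 5>5, res = 44+4 = 48
n=5,m=6: not 5>6, res = 48+4 = 52
n=6,m=1: 6>1, res = 52+5 = 57
n=6,m=2: 6>2, res = 57+4 = 61
n=6,m=3: 6>3, res = 61+3 = 64
n=6,m=4: 6>4, res = 64+2 = 66
n=6,m=5: 6>5, res = 66+1 = 67
n=6,m=6: not 6>6, res = 67+4 = 71
n=6,m=7: not 6>7, res = 71+4 = 75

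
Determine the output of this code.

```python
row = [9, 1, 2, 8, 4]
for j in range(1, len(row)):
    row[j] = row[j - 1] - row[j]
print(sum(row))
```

15

j=1: row[1] = 9-1 = 8 → [9, 8, 2, 8, 4]
j=2: row[2] = 8-2 = 6 → [9, 8, 6, 8, 4]
j=3: row[3] = 6-8 = -2 → [9, 8, 6, -2, 4]
j=4: row[4] = (-2)-4 = -6 → [9, 8, 6, -2, -6]
sum = 15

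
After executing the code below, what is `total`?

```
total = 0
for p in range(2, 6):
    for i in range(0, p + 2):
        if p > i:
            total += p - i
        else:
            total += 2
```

p=2,i=0: 2>0, total = 0+2 = 2
p=2,i=1: 2>1, total = 2+1 = 3
p=2,i=2: not 2>2, total = 3+2 = 5
p=2,i=3: not 2>3, total = 5+2 = 7
p=3,i=0: 3>0, total = 7+3 = 10
p=3,i=1: 3>1, total = 10+2 = 12
p=3,i=2: 3>2, total = 12+1 = 13
p=3,i=3: not 3>3, total = 13+2 = 15
p=3,i=4: not 3>4, total = 15+2 = 17
p=4,i=0: 4>0, total = 17+4 = 21
p=4,i=1: 4>1, total = 21+3 = 24
p=4,i=2: 4>2, total = 24+2 = 26
p=4,i=3: 4>3, total = 26+1 = 27
p=4,i=4: not 4>4, total = 27+2 = 29
p=4,i=5: not 4>5, total = 29+2 = 31
p=5,i=0: 5>0, total = 31+5 = 36
p=5,i=1: 5>1, total = 36+4 = 40
p=5,i=2: 5>2, total = 40+3 = 43
p=5,i=3: 5>3, total = 43+2 = 45
p=5,i=4: 5>4, total = 45+1 = 46
p=5,i=5: not 5>5, total = 46+2 = 48
p=5,i=6: not 5>6, total = 48+2 = 50

50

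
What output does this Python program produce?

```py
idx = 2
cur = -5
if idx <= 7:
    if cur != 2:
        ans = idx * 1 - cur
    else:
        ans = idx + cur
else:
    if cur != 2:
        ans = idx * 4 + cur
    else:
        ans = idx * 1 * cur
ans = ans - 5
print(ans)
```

idx=2, cur=-5
idx <= 7 is True; cur != 2 is True
→ ans = idx * 1 - cur = 7
ans = 7-5 = 2

2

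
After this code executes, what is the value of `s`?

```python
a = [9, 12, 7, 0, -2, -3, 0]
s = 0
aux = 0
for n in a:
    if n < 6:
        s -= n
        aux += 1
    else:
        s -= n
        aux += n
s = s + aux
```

n=9: not <6, s = 0-9 = -9; aux=9
n=12: not <6, s = (-9)-12 = -21; aux=21
n=7: not <6, s = (-21)-7 = -28; aux=28
n=0: <6, s = (-28)-0 = -28; aux=29
n=-2: <6, s = (-28)-(-2) = -26; aux=30
n=-3: <6, s = (-26)-(-3) = -23; aux=31
n=0: <6, s = (-23)-0 = -23; aux=32
s+aux = (-23)+32 = 9

9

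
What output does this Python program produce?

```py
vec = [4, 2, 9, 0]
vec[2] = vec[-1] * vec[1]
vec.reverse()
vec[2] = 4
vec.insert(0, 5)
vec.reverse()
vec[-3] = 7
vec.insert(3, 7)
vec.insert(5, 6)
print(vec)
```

vec[2] = vec[-1]*vec[1] = 0*2 = 0 → [4, 2, 0, 0]
reverse → [0, 0, 2, 4]
vec[2] = 4 → [0, 0, 4, 4]
insert 5 at 0 → [5, 0, 0, 4, 4]
reverse → [4, 4, 0, 0, 5]
vec[-3] = 7 → [4, 4, 7, 0, 5]
insert 7 at 3 → [4, 4, 7, 7, 0, 5]
insert 6 at 5 → [4, 4, 7, 7, 0, 6, 5]

[4, 4, 7, 7, 0, 6, 5]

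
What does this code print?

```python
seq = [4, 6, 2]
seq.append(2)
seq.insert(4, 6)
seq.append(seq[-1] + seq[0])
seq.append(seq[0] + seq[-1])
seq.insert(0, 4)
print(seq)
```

append 2 → [4, 6, 2, 2]
insert 6 at 4 → [4, 6, 2, 2, 6]
append seq[-1]+seq[0] = 6+4 = 10 → [4, 6, 2, 2, 6, 10]
append seq[0]+seq[-1] = 4+10 = 14 → [4, 6, 2, 2, 6, 10, 14]
insert 4 at 0 → [4, 4, 6, 2, 2, 6, 10, 14]

[4, 4, 6, 2, 2, 6, 10, 14]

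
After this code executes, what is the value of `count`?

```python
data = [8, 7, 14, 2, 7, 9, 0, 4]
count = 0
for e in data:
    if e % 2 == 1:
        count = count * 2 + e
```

e=8: not odd
e=7: odd, count = 0*2+7 = 7
e=14: not odd
e=2: not odd
e=7: odd, count = 7*2+7 = 21
e=9: odd, count = 21*2+9 = 51
e=0: not odd
e=4: not odd

51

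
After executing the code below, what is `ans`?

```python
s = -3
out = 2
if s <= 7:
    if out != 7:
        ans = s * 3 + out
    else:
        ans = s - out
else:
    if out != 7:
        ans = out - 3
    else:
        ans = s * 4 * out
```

s=-3, out=2
s <= 7 is True; out != 7 is True
→ ans = s * 3 + out = -7

-7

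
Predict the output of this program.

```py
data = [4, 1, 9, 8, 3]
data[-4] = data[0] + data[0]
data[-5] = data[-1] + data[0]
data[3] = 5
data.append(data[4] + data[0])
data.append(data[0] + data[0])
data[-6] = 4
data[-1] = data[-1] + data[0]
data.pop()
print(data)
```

[7, 4, 9, 5, 3, 10]

data[-4] = data[0]+data[0] = 4+4 = 8 → [4, 8, 9, 8, 3]
data[-5] = data[-1]+data[0] = 3+4 = 7 → [7, 8, 9, 8, 3]
data[3] = 5 → [7, 8, 9, 5, 3]
append data[4]+data[0] = 3+7 = 10 → [7, 8, 9, 5, 3, 10]
append data[0]+data[0] = 7+7 = 14 → [7, 8, 9, 5, 3, 10, 14]
data[-6] = 4 → [7, 4, 9, 5, 3, 10, 14]
data[-1] = data[-1]+data[0] = 14+7 = 21 → [7, 4, 9, 5, 3, 10, 21]
pop() removes 21 → [7, 4, 9, 5, 3, 10]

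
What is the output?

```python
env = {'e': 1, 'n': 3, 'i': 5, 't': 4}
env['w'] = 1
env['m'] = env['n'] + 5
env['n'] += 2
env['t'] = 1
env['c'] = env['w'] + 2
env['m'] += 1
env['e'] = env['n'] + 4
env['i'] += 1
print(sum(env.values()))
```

34

env['w'] = 1 → {'e': 1, 'n': 3, 'i': 5, 't': 4, 'w': 1}
env['m'] = env['n']+5 = 8 → {'e': 1, 'n': 3, 'i': 5, 't': 4, 'w': 1, 'm': 8}
env['n'] = 3+2 = 5 → {'e': 1, 'n': 5, 'i': 5, 't': 4, 'w': 1, 'm': 8}
env['t'] = 1 → {'e': 1, 'n': 5, 'i': 5, 't': 1, 'w': 1, 'm': 8}
env['c'] = env['w']+2 = 3 → {'e': 1, 'n': 5, 'i': 5, 't': 1, 'w': 1, 'm': 8, 'c': 3}
env['m'] = 8+1 = 9 → {'e': 1, 'n': 5, 'i': 5, 't': 1, 'w': 1, 'm': 9, 'c': 3}
env['e'] = env['n']+4 = 9 → {'e': 9, 'n': 5, 'i': 5, 't': 1, 'w': 1, 'm': 9, 'c': 3}
env['i'] = 5+1 = 6 → {'e': 9, 'n': 5, 'i': 6, 't': 1, 'w': 1, 'm': 9, 'c': 3}
sum of values = 34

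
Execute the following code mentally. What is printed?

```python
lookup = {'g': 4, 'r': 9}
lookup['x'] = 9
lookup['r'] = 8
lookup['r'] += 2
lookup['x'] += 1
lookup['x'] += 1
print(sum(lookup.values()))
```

25

lookup['x'] = 9 → {'g': 4, 'r': 9, 'x': 9}
lookup['r'] = 8 → {'g': 4, 'r': 8, 'x': 9}
lookup['r'] = 8+2 = 10 → {'g': 4, 'r': 10, 'x': 9}
lookup['x'] = 9+1 = 10 → {'g': 4, 'r': 10, 'x': 10}
lookup['x'] = 10+1 = 11 → {'g': 4, 'r': 10, 'x': 11}
sum of values = 25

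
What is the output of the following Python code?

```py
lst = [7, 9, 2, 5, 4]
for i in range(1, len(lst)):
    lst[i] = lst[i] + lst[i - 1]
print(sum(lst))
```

91

i=1: lst[1] = 9+7 = 16 → [7, 16, 2, 5, 4]
i=2: lst[2] = 2+16 = 18 → [7, 16, 18, 5, 4]
i=3: lst[3] = 5+18 = 23 → [7, 16, 18, 23, 4]
i=4: lst[4] = 4+23 = 27 → [7, 16, 18, 23, 27]
sum = 91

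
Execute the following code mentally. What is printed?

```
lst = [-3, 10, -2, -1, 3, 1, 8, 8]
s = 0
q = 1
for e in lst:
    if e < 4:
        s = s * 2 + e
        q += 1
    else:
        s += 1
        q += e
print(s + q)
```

e=-3: <4, s = 0*2+(-3) = -3; q=2
e=10: not <4, s = (-3)+1 = -2; q=12
e=-2: <4, s = (-2)*2+(-2) = -6; q=13
e=-1: <4, s = (-6)*2+(-1) = -13; q=14
e=3: <4, s = (-13)*2+3 = -23; q=15
e=1: <4, s = (-23)*2+1 = -45; q=16
e=8: not <4, s = (-45)+1 = -44; q=24
e=8: not <4, s = (-44)+1 = -43; q=32
s+q = (-43)+32 = -11

-11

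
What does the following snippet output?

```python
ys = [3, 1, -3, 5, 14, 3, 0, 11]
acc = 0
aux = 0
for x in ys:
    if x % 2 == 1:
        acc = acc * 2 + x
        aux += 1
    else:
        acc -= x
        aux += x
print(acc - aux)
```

x=3: odd, acc = 0*2+3 = 3; aux=1
x=1: odd, acc = 3*2+1 = 7; aux=2
x=-3: odd, acc = 7*2+(-3) = 11; aux=3
x=5: odd, acc = 11*2+5 = 27; aux=4
x=14: not odd, acc = 27-14 = 13; aux=18
x=3: odd, acc = 13*2+3 = 29; aux=19
x=0: not odd, acc = 29-0 = 29; aux=19
x=11: odd, acc = 29*2+11 = 69; aux=20
acc-aux = 69-20 = 49

49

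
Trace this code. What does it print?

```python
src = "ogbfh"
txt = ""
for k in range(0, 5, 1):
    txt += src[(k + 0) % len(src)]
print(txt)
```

ogbfh

k=0: add src[0]='o' → 'o'
k=1: add src[1]='g' → 'og'
k=2: add src[2]='b' → 'ogb'
k=3: add src[3]='f' → 'ogbf'
k=4: add src[4]='h' → 'ogbfh'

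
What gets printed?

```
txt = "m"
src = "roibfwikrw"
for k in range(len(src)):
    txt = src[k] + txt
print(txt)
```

wrkiwfbiorm

k=0: prepend 'r' → 'rm'
k=1: prepend 'o' → 'orm'
k=2: prepend 'i' → 'iorm'
k=3: prepend 'b' → 'biorm'
k=4: prepend 'f' → 'fbiorm'
k=5: prepend 'w' → 'wfbiorm'
k=6: prepend 'i' → 'iwfbiorm'
k=7: prepend 'k' → 'kiwfbiorm'
k=8: prepend 'r' → 'rkiwfbiorm'
k=9: prepend 'w' → 'wrkiwfbiorm'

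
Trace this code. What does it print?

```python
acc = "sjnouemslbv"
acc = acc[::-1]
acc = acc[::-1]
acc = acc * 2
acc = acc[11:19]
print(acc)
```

sjnouems

reverse → 'vblsmeuonjs'
reverse → 'sjnouemslbv'
repeat ×2 → 'sjnouemslbvsjnouemslbv'
slice [11:19] → 'sjnouems'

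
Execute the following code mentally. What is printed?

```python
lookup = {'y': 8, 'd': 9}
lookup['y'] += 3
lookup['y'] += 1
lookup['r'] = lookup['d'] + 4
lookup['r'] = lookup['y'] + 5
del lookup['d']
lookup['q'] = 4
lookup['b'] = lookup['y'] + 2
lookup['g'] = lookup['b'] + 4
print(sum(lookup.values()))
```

lookup['y'] = 8+3 = 11 → {'y': 11, 'd': 9}
lookup['y'] = 11+1 = 12 → {'y': 12, 'd': 9}
lookup['r'] = lookup['d']+4 = 13 → {'y': 12, 'd': 9, 'r': 13}
lookup['r'] = lookup['y']+5 = 17 → {'y': 12, 'd': 9, 'r': 17}
del 'd' → {'y': 12, 'r': 17}
lookup['q'] = 4 → {'y': 12, 'r': 17, 'q': 4}
lookup['b'] = lookup['y']+2 = 14 → {'y': 12, 'r': 17, 'q': 4, 'b': 14}
lookup['g'] = lookup['b']+4 = 18 → {'y': 12, 'r': 17, 'q': 4, 'b': 14, 'g': 18}
sum of values = 65

65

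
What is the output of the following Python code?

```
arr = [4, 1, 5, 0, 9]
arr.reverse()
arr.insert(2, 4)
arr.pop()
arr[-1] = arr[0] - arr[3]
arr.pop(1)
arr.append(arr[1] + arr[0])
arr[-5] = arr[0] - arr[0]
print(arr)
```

[0, 4, 5, 4, 13]

reverse → [9, 0, 5, 1, 4]
insert 4 at 2 → [9, 0, 4, 5, 1, 4]
pop() removes 4 → [9, 0, 4, 5, 1]
arr[-1] = arr[0]-arr[3] = 9-5 = 4 → [9, 0, 4, 5, 4]
pop(1) removes 0 → [9, 4, 5, 4]
append arr[1]+arr[0] = 4+9 = 13 → [9, 4, 5, 4, 13]
arr[-5] = arr[0]-arr[0] = 9-9 = 0 → [0, 4, 5, 4, 13]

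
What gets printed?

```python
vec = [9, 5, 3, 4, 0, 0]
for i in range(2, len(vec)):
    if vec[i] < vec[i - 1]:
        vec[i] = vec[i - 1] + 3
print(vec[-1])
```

17

i=2: 3<5, vec[2] = 5+3 = 8 → [9, 5, 8, 4, 0, 0]
i=3: 4<8, vec[3] = 8+3 = 11 → [9, 5, 8, 11, 0, 0]
i=4: 0<11, vec[4] = 11+3 = 14 → [9, 5, 8, 11, 14, 0]
i=5: 0<14, vec[5] = 14+3 = 17 → [9, 5, 8, 11, 14, 17]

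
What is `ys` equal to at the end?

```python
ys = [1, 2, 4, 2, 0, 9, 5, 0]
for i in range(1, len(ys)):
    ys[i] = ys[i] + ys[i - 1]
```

[1, 3, 7, 9, 9, 18, 23, 23]

i=1: ys[1] = 2+1 = 3 → [1, 3, 4, 2, 0, 9, 5, 0]
i=2: ys[2] = 4+3 = 7 → [1, 3, 7, 2, 0, 9, 5, 0]
i=3: ys[3] = 2+7 = 9 → [1, 3, 7, 9, 0, 9, 5, 0]
i=4: ys[4] = 0+9 = 9 → [1, 3, 7, 9, 9, 9, 5, 0]
i=5: ys[5] = 9+9 = 18 → [1, 3, 7, 9, 9, 18, 5, 0]
i=6: ys[6] = 5+18 = 23 → [1, 3, 7, 9, 9, 18, 23, 0]
i=7: ys[7] = 0+23 = 23 → [1, 3, 7, 9, 9, 18, 23, 23]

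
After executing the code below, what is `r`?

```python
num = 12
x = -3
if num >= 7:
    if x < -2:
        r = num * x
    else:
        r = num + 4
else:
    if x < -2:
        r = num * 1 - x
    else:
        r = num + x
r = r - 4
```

-40

num=12, x=-3
num >= 7 is True; x < -2 is True
→ r = num * x = -36
r = (-36)-4 = -40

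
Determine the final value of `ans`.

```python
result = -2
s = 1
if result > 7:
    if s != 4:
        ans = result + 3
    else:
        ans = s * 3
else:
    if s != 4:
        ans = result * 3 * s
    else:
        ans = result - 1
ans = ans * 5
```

-30

result=-2, s=1
result > 7 is False; s != 4 is True
→ ans = result * 3 * s = -6
ans = (-6)*5 = -30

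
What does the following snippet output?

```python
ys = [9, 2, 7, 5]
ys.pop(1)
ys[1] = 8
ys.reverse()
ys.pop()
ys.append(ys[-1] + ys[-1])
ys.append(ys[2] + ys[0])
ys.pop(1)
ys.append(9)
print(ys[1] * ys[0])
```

pop(1) removes 2 → [9, 7, 5]
ys[1] = 8 → [9, 8, 5]
reverse → [5, 8, 9]
pop() removes 9 → [5, 8]
append ys[-1]+ys[-1] = 8+8 = 16 → [5, 8, 16]
append ys[2]+ys[0] = 16+5 = 21 → [5, 8, 16, 21]
pop(1) removes 8 → [5, 16, 21]
append 9 → [5, 16, 21, 9]
ys[1]*ys[0] = 16*5 = 80

80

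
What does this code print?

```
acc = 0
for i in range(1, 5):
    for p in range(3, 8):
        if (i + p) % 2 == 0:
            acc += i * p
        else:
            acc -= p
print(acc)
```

70

i=1,p=3: even sum, acc = 0+3 = 3
i=1,p=4: odd sum, acc = 3-4 = -1
i=1,p=5: even sum, acc = (-1)+5 = 4
i=1,p=6: odd sum, acc = 4-6 = -2
i=1,p=7: even sum, acc = (-2)+7 = 5
i=2,p=3: odd sum, acc = 5-3 = 2
i=2,p=4: even sum, acc = 2+8 = 10
i=2,p=5: odd sum, acc = 10-5 = 5
i=2,p=6: even sum, acc = 5+12 = 17
i=2,p=7: odd sum, acc = 17-7 = 10
i=3,p=3: even sum, acc = 10+9 = 19
i=3,p=4: odd sum, acc = 19-4 = 15
i=3,p=5: even sum, acc = 15+15 = 30
i=3,p=6: odd sum, acc = 30-6 = 24
i=3,p=7: even sum, acc = 24+21 = 45
i=4,p=3: odd sum, acc = 45-3 = 42
i=4,p=4: even sum, acc = 42+16 = 58
i=4,p=5: odd sum, acc = 58-5 = 53
i=4,p=6: even sum, acc = 53+24 = 77
i=4,p=7: odd sum, acc = 77-7 = 70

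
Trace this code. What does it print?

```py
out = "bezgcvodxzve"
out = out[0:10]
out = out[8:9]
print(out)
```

x

slice [0:10] → 'bezgcvodxz'
slice [8:9] → 'x'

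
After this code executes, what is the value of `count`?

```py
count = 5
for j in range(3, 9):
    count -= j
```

-28

j=3: count = 5-3 = 2
j=4: count = 2-4 = -2
j=5: count = (-2)-5 = -7
j=6: count = (-7)-6 = -13
j=7: count = (-13)-7 = -20
j=8: count = (-20)-8 = -28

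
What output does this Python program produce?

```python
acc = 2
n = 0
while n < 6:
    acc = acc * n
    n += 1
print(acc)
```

0

n=0: acc = 2*0 = 0
n=1: acc = 0*1 = 0
n=2: acc = 0*2 = 0
n=3: acc = 0*3 = 0
n=4: acc = 0*4 = 0
n=5: acc = 0*5 = 0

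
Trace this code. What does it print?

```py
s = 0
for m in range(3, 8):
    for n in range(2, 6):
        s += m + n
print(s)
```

170

m=3,n=2: s = 0+5 = 5
m=3,n=3: s = 5+6 = 11
m=3,n=4: s = 11+7 = 18
m=3,n=5: s = 18+8 = 26
m=4,n=2: s = 26+6 = 32
m=4,n=3: s = 32+7 = 39
m=4,n=4: s = 39+8 = 47
m=4,n=5: s = 47+9 = 56
m=5,n=2: s = 56+7 = 63
m=5,n=3: s = 63+8 = 71
m=5,n=4: s = 71+9 = 80
m=5,n=5: s = 80+10 = 90
m=6,n=2: s = 90+8 = 98
m=6,n=3: s = 98+9 = 107
m=6,n=4: s = 107+10 = 117
m=6,n=5: s = 117+11 = 128
m=7,n=2: s = 128+9 = 137
m=7,n=3: s = 137+10 = 147
m=7,n=4: s = 147+11 = 158
m=7,n=5: s = 158+12 = 170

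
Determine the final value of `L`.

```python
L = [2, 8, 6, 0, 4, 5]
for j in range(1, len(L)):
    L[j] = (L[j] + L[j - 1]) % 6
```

[2, 4, 4, 4, 2, 1]

j=1: L[1] = (8+2)%6 = 4 → [2, 4, 6, 0, 4, 5]
j=2: L[2] = (6+4)%6 = 4 → [2, 4, 4, 0, 4, 5]
j=3: L[3] = (0+4)%6 = 4 → [2, 4, 4, 4, 4, 5]
j=4: L[4] = (4+4)%6 = 2 → [2, 4, 4, 4, 2, 5]
j=5: L[5] = (5+2)%6 = 1 → [2, 4, 4, 4, 2, 1]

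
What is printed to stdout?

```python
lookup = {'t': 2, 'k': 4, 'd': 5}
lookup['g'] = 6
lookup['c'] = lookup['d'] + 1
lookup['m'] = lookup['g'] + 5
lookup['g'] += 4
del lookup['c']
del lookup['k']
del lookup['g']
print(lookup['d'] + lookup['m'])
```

lookup['g'] = 6 → {'t': 2, 'k': 4, 'd': 5, 'g': 6}
lookup['c'] = lookup['d']+1 = 6 → {'t': 2, 'k': 4, 'd': 5, 'g': 6, 'c': 6}
lookup['m'] = lookup['g']+5 = 11 → {'t': 2, 'k': 4, 'd': 5, 'g': 6, 'c': 6, 'm': 11}
lookup['g'] = 6+4 = 10 → {'t': 2, 'k': 4, 'd': 5, 'g': 10, 'c': 6, 'm': 11}
del 'c' → {'t': 2, 'k': 4, 'd': 5, 'g': 10, 'm': 11}
del 'k' → {'t': 2, 'd': 5, 'g': 10, 'm': 11}
del 'g' → {'t': 2, 'd': 5, 'm': 11}
lookup['d']+lookup['m'] = 5+11 = 16

16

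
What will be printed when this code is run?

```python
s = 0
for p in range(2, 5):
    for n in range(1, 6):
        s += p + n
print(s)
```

90

p=2,n=1: s = 0+3 = 3
p=2,n=2: s = 3+4 = 7
p=2,n=3: s = 7+5 = 12
p=2,n=4: s = 12+6 = 18
p=2,n=5: s = 18+7 = 25
p=3,n=1: s = 25+4 = 29
p=3,n=2: s = 29+5 = 34
p=3,n=3: s = 34+6 = 40
p=3,n=4: s = 40+7 = 47
p=3,n=5: s = 47+8 = 55
p=4,n=1: s = 55+5 = 60
p=4,n=2: s = 60+6 = 66
p=4,n=3: s = 66+7 = 73
p=4,n=4: s = 73+8 = 81
p=4,n=5: s = 81+9 = 90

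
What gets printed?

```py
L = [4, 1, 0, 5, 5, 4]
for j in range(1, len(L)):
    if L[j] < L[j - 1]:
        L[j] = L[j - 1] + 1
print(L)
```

[4, 5, 6, 7, 8, 9]

j=1: 1<4, L[1] = 4+1 = 5 → [4, 5, 0, 5, 5, 4]
j=2: 0<5, L[2] = 5+1 = 6 → [4, 5, 6, 5, 5, 4]
j=3: 5<6, L[3] = 6+1 = 7 → [4, 5, 6, 7, 5, 4]
j=4: 5<7, L[4] = 7+1 = 8 → [4, 5, 6, 7, 8, 4]
j=5: 4<8, L[5] = 8+1 = 9 → [4, 5, 6, 7, 8, 9]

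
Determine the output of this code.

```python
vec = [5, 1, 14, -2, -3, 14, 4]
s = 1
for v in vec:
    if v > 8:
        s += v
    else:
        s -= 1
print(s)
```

24

v=5: not >8, s = 1-1 = 0
v=1: not >8, s = 0-1 = -1
v=14: >8, s = (-1)+14 = 13
v=-2: not >8, s = 13-1 = 12
v=-3: not >8, s = 12-1 = 11
v=14: >8, s = 11+14 = 25
v=4: not >8, s = 25-1 = 24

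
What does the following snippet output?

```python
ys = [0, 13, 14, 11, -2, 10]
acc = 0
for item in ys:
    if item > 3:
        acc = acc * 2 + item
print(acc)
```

item=0: not >3
item=13: >3, acc = 0*2+13 = 13
item=14: >3, acc = 13*2+14 = 40
item=11: >3, acc = 40*2+11 = 91
item=-2: not >3
item=10: >3, acc = 91*2+10 = 192

192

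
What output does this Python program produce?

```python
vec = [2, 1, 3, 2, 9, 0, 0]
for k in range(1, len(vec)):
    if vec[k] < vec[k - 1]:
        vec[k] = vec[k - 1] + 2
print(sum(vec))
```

k=1: 1<2, vec[1] = 2+2 = 4 → [2, 4, 3, 2, 9, 0, 0]
k=2: 3<4, vec[2] = 4+2 = 6 → [2, 4, 6, 2, 9, 0, 0]
k=3: 2<6, vec[3] = 6+2 = 8 → [2, 4, 6, 8, 9, 0, 0]
k=4: 9>=8, unchanged → [2, 4, 6, 8, 9, 0, 0]
k=5: 0<9, vec[5] = 9+2 = 11 → [2, 4, 6, 8, 9, 11, 0]
k=6: 0<11, vec[6] = 11+2 = 13 → [2, 4, 6, 8, 9, 11, 13]
sum = 53

53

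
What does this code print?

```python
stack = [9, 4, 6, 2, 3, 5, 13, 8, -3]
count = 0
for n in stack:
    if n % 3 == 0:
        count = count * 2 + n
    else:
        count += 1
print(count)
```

117

n=9: %3==0, count = 0*2+9 = 9
n=4: not %3==0, count = 9+1 = 10
n=6: %3==0, count = 10*2+6 = 26
n=2: not %3==0, count = 26+1 = 27
n=3: %3==0, count = 27*2+3 = 57
n=5: not %3==0, count = 57+1 = 58
n=13: not %3==0, count = 58+1 = 59
n=8: not %3==0, count = 59+1 = 60
n=-3: %3==0, count = 60*2+(-3) = 117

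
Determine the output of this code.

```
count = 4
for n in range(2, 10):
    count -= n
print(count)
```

n=2: count = 4-2 = 2
n=3: count = 2-3 = -1
n=4: count = (-1)-4 = -5
n=5: count = (-5)-5 = -10
n=6: count = (-10)-6 = -16
n=7: count = (-16)-7 = -23
n=8: count = (-23)-8 = -31
n=9: count = (-31)-9 = -40

-40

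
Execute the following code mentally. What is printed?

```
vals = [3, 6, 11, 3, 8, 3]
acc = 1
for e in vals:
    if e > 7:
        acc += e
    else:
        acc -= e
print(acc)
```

5

e=3: not >7, acc = 1-3 = -2
e=6: not >7, acc = (-2)-6 = -8
e=11: >7, acc = (-8)+11 = 3
e=3: not >7, acc = 3-3 = 0
e=8: >7, acc = 0+8 = 8
e=3: not >7, acc = 8-3 = 5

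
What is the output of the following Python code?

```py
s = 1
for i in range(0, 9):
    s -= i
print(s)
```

-35

i=0: s = 1-0 = 1
i=1: s = 1-1 = 0
i=2: s = 0-2 = -2
i=3: s = (-2)-3 = -5
i=4: s = (-5)-4 = -9
i=5: s = (-9)-5 = -14
i=6: s = (-14)-6 = -20
i=7: s = (-20)-7 = -27
i=8: s = (-27)-8 = -35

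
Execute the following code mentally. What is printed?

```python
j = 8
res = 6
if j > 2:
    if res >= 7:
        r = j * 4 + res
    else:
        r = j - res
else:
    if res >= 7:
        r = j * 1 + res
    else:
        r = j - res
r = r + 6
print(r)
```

j=8, res=6
j > 2 is True; res >= 7 is False
→ r = j - res = 2
r = 2+6 = 8

8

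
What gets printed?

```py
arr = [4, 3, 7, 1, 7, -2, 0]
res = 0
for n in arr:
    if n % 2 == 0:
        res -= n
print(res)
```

n=4: even, res = 0-4 = -4
n=3: not even
n=7: not even
n=1: not even
n=7: not even
n=-2: even, res = (-4)-(-2) = -2
n=0: even, res = (-2)-0 = -2

-2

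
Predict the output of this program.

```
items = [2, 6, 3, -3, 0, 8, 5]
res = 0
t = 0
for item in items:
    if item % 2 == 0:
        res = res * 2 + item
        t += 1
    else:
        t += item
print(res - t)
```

item=2: even, res = 0*2+2 = 2; t=1
item=6: even, res = 2*2+6 = 10; t=2
item=3: not even; t=5
item=-3: not even; t=2
item=0: even, res = 10*2+0 = 20; t=3
item=8: even, res = 20*2+8 = 48; t=4
item=5: not even; t=9
res-t = 48-9 = 39

39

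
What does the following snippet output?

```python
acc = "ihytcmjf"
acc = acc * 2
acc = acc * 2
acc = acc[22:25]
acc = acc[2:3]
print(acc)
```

repeat ×2 → 'ihytcmjfihytcmjf'
repeat ×2 → 'ihytcmjfihytcmjfihytcmjfihytcmjf'
slice [22:25] → 'jfi'
slice [2:3] → 'i'

i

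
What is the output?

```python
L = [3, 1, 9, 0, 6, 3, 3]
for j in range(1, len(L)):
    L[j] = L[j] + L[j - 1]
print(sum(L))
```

j=1: L[1] = 1+3 = 4 → [3, 4, 9, 0, 6, 3, 3]
j=2: L[2] = 9+4 = 13 → [3, 4, 13, 0, 6, 3, 3]
j=3: L[3] = 0+13 = 13 → [3, 4, 13, 13, 6, 3, 3]
j=4: L[4] = 6+13 = 19 → [3, 4, 13, 13, 19, 3, 3]
j=5: L[5] = 3+19 = 22 → [3, 4, 13, 13, 19, 22, 3]
j=6: L[6] = 3+22 = 25 → [3, 4, 13, 13, 19, 22, 25]
sum = 99

99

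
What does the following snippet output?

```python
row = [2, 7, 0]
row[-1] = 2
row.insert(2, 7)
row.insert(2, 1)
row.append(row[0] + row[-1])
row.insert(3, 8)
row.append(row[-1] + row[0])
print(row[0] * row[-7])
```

14

row[-1] = 2 → [2, 7, 2]
insert 7 at 2 → [2, 7, 7, 2]
insert 1 at 2 → [2, 7, 1, 7, 2]
append row[0]+row[-1] = 2+2 = 4 → [2, 7, 1, 7, 2, 4]
insert 8 at 3 → [2, 7, 1, 8, 7, 2, 4]
append row[-1]+row[0] = 4+2 = 6 → [2, 7, 1, 8, 7, 2, 4, 6]
row[0]*row[-7] = 2*7 = 14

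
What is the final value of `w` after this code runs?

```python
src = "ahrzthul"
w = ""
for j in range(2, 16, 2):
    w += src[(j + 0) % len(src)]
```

'rtuartu'

j=2: add src[2]='r' → 'r'
j=4: add src[4]='t' → 'rt'
j=6: add src[6]='u' → 'rtu'
j=8: add src[0]='a' → 'rtua'
j=10: add src[2]='r' → 'rtuar'
j=12: add src[4]='t' → 'rtuart'
j=14: add src[6]='u' → 'rtuartu'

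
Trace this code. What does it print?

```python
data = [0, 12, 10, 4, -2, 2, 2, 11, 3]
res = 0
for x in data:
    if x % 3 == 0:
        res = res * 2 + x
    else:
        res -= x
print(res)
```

-27

x=0: %3==0, res = 0*2+0 = 0
x=12: %3==0, res = 0*2+12 = 12
x=10: not %3==0, res = 12-10 = 2
x=4: not %3==0, res = 2-4 = -2
x=-2: not %3==0, res = (-2)-(-2) = 0
x=2: not %3==0, res = 0-2 = -2
x=2: not %3==0, res = (-2)-2 = -4
x=11: not %3==0, res = (-4)-11 = -15
x=3: %3==0, res = (-15)*2+3 = -27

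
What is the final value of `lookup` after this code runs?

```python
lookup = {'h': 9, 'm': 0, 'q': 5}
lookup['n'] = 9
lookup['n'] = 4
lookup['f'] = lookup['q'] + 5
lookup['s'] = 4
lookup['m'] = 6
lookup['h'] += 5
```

lookup['n'] = 9 → {'h': 9, 'm': 0, 'q': 5, 'n': 9}
lookup['n'] = 4 → {'h': 9, 'm': 0, 'q': 5, 'n': 4}
lookup['f'] = lookup['q']+5 = 10 → {'h': 9, 'm': 0, 'q': 5, 'n': 4, 'f': 10}
lookup['s'] = 4 → {'h': 9, 'm': 0, 'q': 5, 'n': 4, 'f': 10, 's': 4}
lookup['m'] = 6 → {'h': 9, 'm': 6, 'q': 5, 'n': 4, 'f': 10, 's': 4}
lookup['h'] = 9+5 = 14 → {'h': 14, 'm': 6, 'q': 5, 'n': 4, 'f': 10, 's': 4}

{'h': 14, 'm': 6, 'q': 5, 'n': 4, 'f': 10, 's': 4}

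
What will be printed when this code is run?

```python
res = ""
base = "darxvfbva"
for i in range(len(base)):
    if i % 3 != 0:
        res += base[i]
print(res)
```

i=0: skip
i=1: add 'a' → 'a'
i=2: add 'r' → 'ar'
i=3: skip
i=4: add 'v' → 'arv'
i=5: add 'f' → 'arvf'
i=6: skip
i=7: add 'v' → 'arvfv'
i=8: add 'a' → 'arvfva'

arvfva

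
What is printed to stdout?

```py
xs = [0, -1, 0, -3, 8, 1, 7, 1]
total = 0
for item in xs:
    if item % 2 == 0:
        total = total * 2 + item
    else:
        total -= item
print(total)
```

item=0: even, total = 0*2+0 = 0
item=-1: not even, total = 0-(-1) = 1
item=0: even, total = 1*2+0 = 2
item=-3: not even, total = 2-(-3) = 5
item=8: even, total = 5*2+8 = 18
item=1: not even, total = 18-1 = 17
item=7: not even, total = 17-7 = 10
item=1: not even, total = 10-1 = 9

9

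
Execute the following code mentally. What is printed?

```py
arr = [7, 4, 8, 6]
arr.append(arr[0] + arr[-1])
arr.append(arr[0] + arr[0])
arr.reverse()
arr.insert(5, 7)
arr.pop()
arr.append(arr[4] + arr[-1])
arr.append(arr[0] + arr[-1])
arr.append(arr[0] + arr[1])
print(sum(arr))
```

115

append arr[0]+arr[-1] = 7+6 = 13 → [7, 4, 8, 6, 13]
append arr[0]+arr[0] = 7+7 = 14 → [7, 4, 8, 6, 13, 14]
reverse → [14, 13, 6, 8, 4, 7]
insert 7 at 5 → [14, 13, 6, 8, 4, 7, 7]
pop() removes 7 → [14, 13, 6, 8, 4, 7]
append arr[4]+arr[-1] = 4+7 = 11 → [14, 13, 6, 8, 4, 7, 11]
append arr[0]+arr[-1] = 14+11 = 25 → [14, 13, 6, 8, 4, 7, 11, 25]
append arr[0]+arr[1] = 14+13 = 27 → [14, 13, 6, 8, 4, 7, 11, 25, 27]
sum = 115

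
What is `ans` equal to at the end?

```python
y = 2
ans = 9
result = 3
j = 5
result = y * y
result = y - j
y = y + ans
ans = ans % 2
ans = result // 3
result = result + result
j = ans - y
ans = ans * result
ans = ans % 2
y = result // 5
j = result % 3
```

result = 2*2 = 4
result = 2-5 = -3
y = 2+9 = 11
ans = 9%2 = 1
ans = (-3)//3 = -1
result = (-3)+(-3) = -6
j = (-1)-11 = -12
ans = (-1)*(-6) = 6
ans = 6%2 = 0
y = (-6)//5 = -2
j = (-6)%3 = 0

0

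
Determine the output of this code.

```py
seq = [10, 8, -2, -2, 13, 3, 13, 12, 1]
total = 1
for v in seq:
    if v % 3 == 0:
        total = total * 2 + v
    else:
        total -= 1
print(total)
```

-1

v=10: not %3==0, total = 1-1 = 0
v=8: not %3==0, total = 0-1 = -1
v=-2: not %3==0, total = (-1)-1 = -2
v=-2: not %3==0, total = (-2)-1 = -3
v=13: not %3==0, total = (-3)-1 = -4
v=3: %3==0, total = (-4)*2+3 = -5
v=13: not %3==0, total = (-5)-1 = -6
v=12: %3==0, total = (-6)*2+12 = 0
v=1: not %3==0, total = 0-1 = -1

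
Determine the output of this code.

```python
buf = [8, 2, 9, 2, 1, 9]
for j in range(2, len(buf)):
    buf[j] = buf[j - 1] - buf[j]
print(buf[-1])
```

-19

j=2: buf[2] = 2-9 = -7 → [8, 2, -7, 2, 1, 9]
j=3: buf[3] = (-7)-2 = -9 → [8, 2, -7, -9, 1, 9]
j=4: buf[4] = (-9)-1 = -10 → [8, 2, -7, -9, -10, 9]
j=5: buf[5] = (-10)-9 = -19 → [8, 2, -7, -9, -10, -19]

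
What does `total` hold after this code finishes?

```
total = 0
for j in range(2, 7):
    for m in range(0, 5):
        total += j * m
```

j=2,m=0: total = 0+0 = 0
j=2,m=1: total = 0+2 = 2
j=2,m=2: total = 2+4 = 6
j=2,m=3: total = 6+6 = 12
j=2,m=4: total = 12+8 = 20
j=3,m=0: total = 20+0 = 20
j=3,m=1: total = 20+3 = 23
j=3,m=2: total = 23+6 = 29
j=3,m=3: total = 29+9 = 38
j=3,m=4: total = 38+12 = 50
j=4,m=0: total = 50+0 = 50
j=4,m=1: total = 50+4 = 54
j=4,m=2: total = 54+8 = 62
j=4,m=3: total = 62+12 = 74
j=4,m=4: total = 74+16 = 90
j=5,m=0: total = 90+0 = 90
j=5,m=1: total = 90+5 = 95
j=5,m=2: total = 95+10 = 105
j=5,m=3: total = 105+15 = 120
j=5,m=4: total = 120+20 = 140
j=6,m=0: total = 140+0 = 140
j=6,m=1: total = 140+6 = 146
j=6,m=2: total = 146+12 = 158
j=6,m=3: total = 158+18 = 176
j=6,m=4: total = 176+24 = 200

200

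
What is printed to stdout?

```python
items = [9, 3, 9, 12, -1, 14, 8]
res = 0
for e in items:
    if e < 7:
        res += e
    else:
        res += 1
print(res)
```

e=9: not <7, res = 0+1 = 1
e=3: <7, res = 1+3 = 4
e=9: not <7, res = 4+1 = 5
e=12: not <7, res = 5+1 = 6
e=-1: <7, res = 6+(-1) = 5
e=14: not <7, res = 5+1 = 6
e=8: not <7, res = 6+1 = 7

7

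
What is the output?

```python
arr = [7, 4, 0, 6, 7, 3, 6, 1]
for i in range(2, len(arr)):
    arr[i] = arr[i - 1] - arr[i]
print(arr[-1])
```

-19

i=2: arr[2] = 4-0 = 4 → [7, 4, 4, 6, 7, 3, 6, 1]
i=3: arr[3] = 4-6 = -2 → [7, 4, 4, -2, 7, 3, 6, 1]
i=4: arr[4] = (-2)-7 = -9 → [7, 4, 4, -2, -9, 3, 6, 1]
i=5: arr[5] = (-9)-3 = -12 → [7, 4, 4, -2, -9, -12, 6, 1]
i=6: arr[6] = (-12)-6 = -18 → [7, 4, 4, -2, -9, -12, -18, 1]
i=7: arr[7] = (-18)-1 = -19 → [7, 4, 4, -2, -9, -12, -18, -19]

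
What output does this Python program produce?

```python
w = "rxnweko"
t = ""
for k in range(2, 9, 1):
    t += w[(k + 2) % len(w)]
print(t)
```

ekorxnw

k=2: add w[4]='e' → 'e'
k=3: add w[5]='k' → 'ek'
k=4: add w[6]='o' → 'eko'
k=5: add w[0]='r' → 'ekor'
k=6: add w[1]='x' → 'ekorx'
k=7: add w[2]='n' → 'ekorxn'
k=8: add w[3]='w' → 'ekorxnw'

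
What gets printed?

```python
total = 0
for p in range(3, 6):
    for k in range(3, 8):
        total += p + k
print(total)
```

p=3,k=3: total = 0+6 = 6
p=3,k=4: total = 6+7 = 13
p=3,k=5: total = 13+8 = 21
p=3,k=6: total = 21+9 = 30
p=3,k=7: total = 30+10 = 40
p=4,k=3: total = 40+7 = 47
p=4,k=4: total = 47+8 = 55
p=4,k=5: total = 55+9 = 64
p=4,k=6: total = 64+10 = 74
p=4,k=7: total = 74+11 = 85
p=5,k=3: total = 85+8 = 93
p=5,k=4: total = 93+9 = 102
p=5,k=5: total = 102+10 = 112
p=5,k=6: total = 112+11 = 123
p=5,k=7: total = 123+12 = 135

135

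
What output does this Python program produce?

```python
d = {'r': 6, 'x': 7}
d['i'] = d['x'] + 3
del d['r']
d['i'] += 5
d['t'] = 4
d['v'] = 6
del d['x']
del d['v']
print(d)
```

d['i'] = d['x']+3 = 10 → {'r': 6, 'x': 7, 'i': 10}
del 'r' → {'x': 7, 'i': 10}
d['i'] = 10+5 = 15 → {'x': 7, 'i': 15}
d['t'] = 4 → {'x': 7, 'i': 15, 't': 4}
d['v'] = 6 → {'x': 7, 'i': 15, 't': 4, 'v': 6}
del 'x' → {'i': 15, 't': 4, 'v': 6}
del 'v' → {'i': 15, 't': 4}

{'i': 15, 't': 4}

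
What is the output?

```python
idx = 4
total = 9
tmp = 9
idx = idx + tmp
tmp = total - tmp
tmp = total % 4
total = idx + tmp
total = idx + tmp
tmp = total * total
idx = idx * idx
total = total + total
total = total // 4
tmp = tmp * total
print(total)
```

idx = 4+9 = 13
tmp = 9-9 = 0
tmp = 9%4 = 1
total = 13+1 = 14
total = 13+1 = 14
tmp = 14*14 = 196
idx = 13*13 = 169
total = 14+14 = 28
total = 28//4 = 7
tmp = 196*7 = 1372

7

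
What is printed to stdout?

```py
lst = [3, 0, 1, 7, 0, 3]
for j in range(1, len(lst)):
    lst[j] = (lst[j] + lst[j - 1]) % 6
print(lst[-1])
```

j=1: lst[1] = (0+3)%6 = 3 → [3, 3, 1, 7, 0, 3]
j=2: lst[2] = (1+3)%6 = 4 → [3, 3, 4, 7, 0, 3]
j=3: lst[3] = (7+4)%6 = 5 → [3, 3, 4, 5, 0, 3]
j=4: lst[4] = (0+5)%6 = 5 → [3, 3, 4, 5, 5, 3]
j=5: lst[5] = (3+5)%6 = 2 → [3, 3, 4, 5, 5, 2]

2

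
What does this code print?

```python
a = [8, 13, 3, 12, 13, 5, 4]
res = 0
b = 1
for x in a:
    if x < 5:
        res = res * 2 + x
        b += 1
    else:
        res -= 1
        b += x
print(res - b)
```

-58

x=8: not <5, res = 0-1 = -1; b=9
x=13: not <5, res = (-1)-1 = -2; b=22
x=3: <5, res = (-2)*2+3 = -1; b=23
x=12: not <5, res = (-1)-1 = -2; b=35
x=13: not <5, res = (-2)-1 = -3; b=48
x=5: not <5, res = (-3)-1 = -4; b=53
x=4: <5, res = (-4)*2+4 = -4; b=54
res-b = (-4)-54 = -58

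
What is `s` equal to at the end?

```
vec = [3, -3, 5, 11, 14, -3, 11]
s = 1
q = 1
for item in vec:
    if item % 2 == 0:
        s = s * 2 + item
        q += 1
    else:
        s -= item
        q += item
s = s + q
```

2

item=3: not even, s = 1-3 = -2; q=4
item=-3: not even, s = (-2)-(-3) = 1; q=1
item=5: not even, s = 1-5 = -4; q=6
item=11: not even, s = (-4)-11 = -15; q=17
item=14: even, s = (-15)*2+14 = -16; q=18
item=-3: not even, s = (-16)-(-3) = -13; q=15
item=11: not even, s = (-13)-11 = -24; q=26
s+q = (-24)+26 = 2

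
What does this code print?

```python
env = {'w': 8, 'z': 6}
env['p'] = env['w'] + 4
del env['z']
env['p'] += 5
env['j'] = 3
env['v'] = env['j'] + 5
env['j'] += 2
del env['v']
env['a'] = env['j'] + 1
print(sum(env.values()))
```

env['p'] = env['w']+4 = 12 → {'w': 8, 'z': 6, 'p': 12}
del 'z' → {'w': 8, 'p': 12}
env['p'] = 12+5 = 17 → {'w': 8, 'p': 17}
env['j'] = 3 → {'w': 8, 'p': 17, 'j': 3}
env['v'] = env['j']+5 = 8 → {'w': 8, 'p': 17, 'j': 3, 'v': 8}
env['j'] = 3+2 = 5 → {'w': 8, 'p': 17, 'j': 5, 'v': 8}
del 'v' → {'w': 8, 'p': 17, 'j': 5}
env['a'] = env['j']+1 = 6 → {'w': 8, 'p': 17, 'j': 5, 'a': 6}
sum of values = 36

36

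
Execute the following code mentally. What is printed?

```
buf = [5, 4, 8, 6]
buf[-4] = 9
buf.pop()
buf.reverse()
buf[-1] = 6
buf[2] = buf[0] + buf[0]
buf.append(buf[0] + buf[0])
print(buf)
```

buf[-4] = 9 → [9, 4, 8, 6]
pop() removes 6 → [9, 4, 8]
reverse → [8, 4, 9]
buf[-1] = 6 → [8, 4, 6]
buf[2] = buf[0]+buf[0] = 8+8 = 16 → [8, 4, 16]
append buf[0]+buf[0] = 8+8 = 16 → [8, 4, 16, 16]

[8, 4, 16, 16]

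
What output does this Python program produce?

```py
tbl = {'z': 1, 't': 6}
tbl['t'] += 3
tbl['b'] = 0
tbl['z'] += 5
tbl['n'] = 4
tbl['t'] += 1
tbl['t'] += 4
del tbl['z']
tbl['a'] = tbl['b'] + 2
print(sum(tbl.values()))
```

20

tbl['t'] = 6+3 = 9 → {'z': 1, 't': 9}
tbl['b'] = 0 → {'z': 1, 't': 9, 'b': 0}
tbl['z'] = 1+5 = 6 → {'z': 6, 't': 9, 'b': 0}
tbl['n'] = 4 → {'z': 6, 't': 9, 'b': 0, 'n': 4}
tbl['t'] = 9+1 = 10 → {'z': 6, 't': 10, 'b': 0, 'n': 4}
tbl['t'] = 10+4 = 14 → {'z': 6, 't': 14, 'b': 0, 'n': 4}
del 'z' → {'t': 14, 'b': 0, 'n': 4}
tbl['a'] = tbl['b']+2 = 2 → {'t': 14, 'b': 0, 'n': 4, 'a': 2}
sum of values = 20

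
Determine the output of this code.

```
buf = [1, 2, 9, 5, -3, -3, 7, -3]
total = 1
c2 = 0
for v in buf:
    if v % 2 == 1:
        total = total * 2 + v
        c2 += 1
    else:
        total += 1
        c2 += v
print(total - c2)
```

590

v=1: odd, total = 1*2+1 = 3; c2=1
v=2: not odd, total = 3+1 = 4; c2=3
v=9: odd, total = 4*2+9 = 17; c2=4
v=5: odd, total = 17*2+5 = 39; c2=5
v=-3: odd, total = 39*2+(-3) = 75; c2=6
v=-3: odd, total = 75*2+(-3) = 147; c2=7
v=7: odd, total = 147*2+7 = 301; c2=8
v=-3: odd, total = 301*2+(-3) = 599; c2=9
total-c2 = 599-9 = 590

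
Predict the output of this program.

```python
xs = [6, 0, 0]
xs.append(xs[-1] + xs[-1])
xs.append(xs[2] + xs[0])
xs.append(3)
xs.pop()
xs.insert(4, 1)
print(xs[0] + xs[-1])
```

append xs[-1]+xs[-1] = 0+0 = 0 → [6, 0, 0, 0]
append xs[2]+xs[0] = 0+6 = 6 → [6, 0, 0, 0, 6]
append 3 → [6, 0, 0, 0, 6, 3]
pop() removes 3 → [6, 0, 0, 0, 6]
insert 1 at 4 → [6, 0, 0, 0, 1, 6]
xs[0]+xs[-1] = 6+6 = 12

12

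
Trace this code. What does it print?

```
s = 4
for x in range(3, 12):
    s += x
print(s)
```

67

x=3: s = 4+3 = 7
x=4: s = 7+4 = 11
x=5: s = 11+5 = 16
x=6: s = 16+6 = 22
x=7: s = 22+7 = 29
x=8: s = 29+8 = 37
x=9: s = 37+9 = 46
x=10: s = 46+10 = 56
x=11: s = 56+11 = 67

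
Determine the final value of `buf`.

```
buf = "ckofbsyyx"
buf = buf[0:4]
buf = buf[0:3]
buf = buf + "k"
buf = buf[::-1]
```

slice [0:4] → 'ckof'
slice [0:3] → 'cko'
+ 'k' → 'ckok'
reverse → 'kokc'

'kokc'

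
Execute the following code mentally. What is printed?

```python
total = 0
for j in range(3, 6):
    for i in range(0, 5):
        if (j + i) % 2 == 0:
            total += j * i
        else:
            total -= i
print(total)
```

40

j=3,i=0: odd sum, total = 0-0 = 0
j=3,i=1: even sum, total = 0+3 = 3
j=3,i=2: odd sum, total = 3-2 = 1
j=3,i=3: even sum, total = 1+9 = 10
j=3,i=4: odd sum, total = 10-4 = 6
j=4,i=0: even sum, total = 6+0 = 6
j=4,i=1: odd sum, total = 6-1 = 5
j=4,i=2: even sum, total = 5+8 = 13
j=4,i=3: odd sum, total = 13-3 = 10
j=4,i=4: even sum, total = 10+16 = 26
j=5,i=0: odd sum, total = 26-0 = 26
j=5,i=1: even sum, total = 26+5 = 31
j=5,i=2: odd sum, total = 31-2 = 29
j=5,i=3: even sum, total = 29+15 = 44
j=5,i=4: odd sum, total = 44-4 = 40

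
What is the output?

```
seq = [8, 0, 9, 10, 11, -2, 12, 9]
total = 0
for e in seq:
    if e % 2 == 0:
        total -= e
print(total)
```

e=8: even, total = 0-8 = -8
e=0: even, total = (-8)-0 = -8
e=9: not even
e=10: even, total = (-8)-10 = -18
e=11: not even
e=-2: even, total = (-18)-(-2) = -16
e=12: even, total = (-16)-12 = -28
e=9: not even

-28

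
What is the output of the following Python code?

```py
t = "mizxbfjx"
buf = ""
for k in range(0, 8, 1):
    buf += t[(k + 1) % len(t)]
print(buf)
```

k=0: add t[1]='i' → 'i'
k=1: add t[2]='z' → 'iz'
k=2: add t[3]='x' → 'izx'
k=3: add t[4]='b' → 'izxb'
k=4: add t[5]='f' → 'izxbf'
k=5: add t[6]='j' → 'izxbfj'
k=6: add t[7]='x' → 'izxbfjx'
k=7: add t[0]='m' → 'izxbfjxm'

izxbfjxm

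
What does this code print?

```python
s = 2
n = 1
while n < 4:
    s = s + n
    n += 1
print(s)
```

8

n=1: s = 2+1 = 3
n=2: s = 3+2 = 5
n=3: s = 5+3 = 8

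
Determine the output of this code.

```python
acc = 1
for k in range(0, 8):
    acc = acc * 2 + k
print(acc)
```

503

k=0: acc = 1*2+0 = 2
k=1: acc = 2*2+1 = 5
k=2: acc = 5*2+2 = 12
k=3: acc = 12*2+3 = 27
k=4: acc = 27*2+4 = 58
k=5: acc = 58*2+5 = 121
k=6: acc = 121*2+6 = 248
k=7: acc = 248*2+7 = 503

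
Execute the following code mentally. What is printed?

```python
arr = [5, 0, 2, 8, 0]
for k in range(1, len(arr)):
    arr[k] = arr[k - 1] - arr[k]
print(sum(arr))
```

3

k=1: arr[1] = 5-0 = 5 → [5, 5, 2, 8, 0]
k=2: arr[2] = 5-2 = 3 → [5, 5, 3, 8, 0]
k=3: arr[3] = 3-8 = -5 → [5, 5, 3, -5, 0]
k=4: arr[4] = (-5)-0 = -5 → [5, 5, 3, -5, -5]
sum = 3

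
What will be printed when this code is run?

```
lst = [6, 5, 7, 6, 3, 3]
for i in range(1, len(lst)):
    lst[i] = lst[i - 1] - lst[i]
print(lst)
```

[6, 1, -6, -12, -15, -18]

i=1: lst[1] = 6-5 = 1 → [6, 1, 7, 6, 3, 3]
i=2: lst[2] = 1-7 = -6 → [6, 1, -6, 6, 3, 3]
i=3: lst[3] = (-6)-6 = -12 → [6, 1, -6, -12, 3, 3]
i=4: lst[4] = (-12)-3 = -15 → [6, 1, -6, -12, -15, 3]
i=5: lst[5] = (-15)-3 = -18 → [6, 1, -6, -12, -15, -18]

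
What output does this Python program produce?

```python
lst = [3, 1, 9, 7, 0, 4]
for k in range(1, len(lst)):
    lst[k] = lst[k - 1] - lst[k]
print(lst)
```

k=1: lst[1] = 3-1 = 2 → [3, 2, 9, 7, 0, 4]
k=2: lst[2] = 2-9 = -7 → [3, 2, -7, 7, 0, 4]
k=3: lst[3] = (-7)-7 = -14 → [3, 2, -7, -14, 0, 4]
k=4: lst[4] = (-14)-0 = -14 → [3, 2, -7, -14, -14, 4]
k=5: lst[5] = (-14)-4 = -18 → [3, 2, -7, -14, -14, -18]

[3, 2, -7, -14, -14, -18]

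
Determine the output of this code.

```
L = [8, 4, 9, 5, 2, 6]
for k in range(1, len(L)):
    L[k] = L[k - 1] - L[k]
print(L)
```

k=1: L[1] = 8-4 = 4 → [8, 4, 9, 5, 2, 6]
k=2: L[2] = 4-9 = -5 → [8, 4, -5, 5, 2, 6]
k=3: L[3] = (-5)-5 = -10 → [8, 4, -5, -10, 2, 6]
k=4: L[4] = (-10)-2 = -12 → [8, 4, -5, -10, -12, 6]
k=5: L[5] = (-12)-6 = -18 → [8, 4, -5, -10, -12, -18]

[8, 4, -5, -10, -12, -18]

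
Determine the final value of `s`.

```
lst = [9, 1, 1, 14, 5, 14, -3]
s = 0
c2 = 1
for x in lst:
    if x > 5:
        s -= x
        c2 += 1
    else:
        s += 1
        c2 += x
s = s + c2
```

x=9: >5, s = 0-9 = -9; c2=2
x=1: not >5, s = (-9)+1 = -8; c2=3
x=1: not >5, s = (-8)+1 = -7; c2=4
x=14: >5, s = (-7)-14 = -21; c2=5
x=5: not >5, s = (-21)+1 = -20; c2=10
x=14: >5, s = (-20)-14 = -34; c2=11
x=-3: not >5, s = (-34)+1 = -33; c2=8
s+c2 = (-33)+8 = -25

-25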